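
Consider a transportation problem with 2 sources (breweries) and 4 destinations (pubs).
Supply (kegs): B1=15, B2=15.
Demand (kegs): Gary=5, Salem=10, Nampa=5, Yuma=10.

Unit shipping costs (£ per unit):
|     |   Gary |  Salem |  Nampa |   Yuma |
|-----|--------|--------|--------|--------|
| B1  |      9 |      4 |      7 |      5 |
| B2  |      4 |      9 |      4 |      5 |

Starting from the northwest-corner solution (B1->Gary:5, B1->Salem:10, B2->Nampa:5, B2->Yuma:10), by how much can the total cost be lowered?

Current plan cost = 5·9 + 10·4 + 5·4 + 10·5 = £155.
Optimal plan:
  B1 to Salem: 10 × £4 = £40
  B1 to Yuma: 5 × £5 = £25
  B2 to Gary: 5 × £4 = £20
  B2 to Nampa: 5 × £4 = £20
  B2 to Yuma: 5 × £5 = £25
Optimal cost = £130.
Saving = 155 − 130 = £25.

25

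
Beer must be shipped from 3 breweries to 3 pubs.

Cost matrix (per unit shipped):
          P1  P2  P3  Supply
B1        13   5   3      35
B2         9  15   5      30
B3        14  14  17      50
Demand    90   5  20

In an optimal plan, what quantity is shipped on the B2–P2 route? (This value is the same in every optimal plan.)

The minimum-cost plan:
  B1->P1: 10 × 13 = 130
  B1->P2: 5 × 5 = 25
  B1->P3: 20 × 3 = 60
  B2->P1: 30 × 9 = 270
  B3->P1: 50 × 14 = 700
Total cost = 1185.
The route B2→P2 is not used.

0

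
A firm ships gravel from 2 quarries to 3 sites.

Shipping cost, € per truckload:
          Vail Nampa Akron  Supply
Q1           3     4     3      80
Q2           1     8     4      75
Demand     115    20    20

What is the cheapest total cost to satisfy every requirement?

A cheapest plan:
  Q1->Vail: 40 × €3 = €120
  Q1->Nampa: 20 × €4 = €80
  Q1->Akron: 20 × €3 = €60
  Q2->Vail: 75 × €1 = €75
Total = 120 + 80 + 60 + 75 = €335.

335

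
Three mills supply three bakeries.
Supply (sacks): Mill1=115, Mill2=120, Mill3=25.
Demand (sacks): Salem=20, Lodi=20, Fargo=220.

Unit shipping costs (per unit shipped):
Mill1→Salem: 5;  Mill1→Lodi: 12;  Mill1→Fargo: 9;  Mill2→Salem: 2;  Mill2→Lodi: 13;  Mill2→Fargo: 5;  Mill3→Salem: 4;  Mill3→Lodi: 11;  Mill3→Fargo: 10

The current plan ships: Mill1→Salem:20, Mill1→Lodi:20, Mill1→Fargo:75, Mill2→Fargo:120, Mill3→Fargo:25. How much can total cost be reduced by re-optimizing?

Current plan cost = 20·5 + 20·12 + 75·9 + 120·5 + 25·10 = 1865.
Optimal plan:
  Mill1 to Lodi: 15 × 12 = 180
  Mill1 to Fargo: 100 × 9 = 900
  Mill2 to Fargo: 120 × 5 = 600
  Mill3 to Salem: 20 × 4 = 80
  Mill3 to Lodi: 5 × 11 = 55
Optimal cost = 1815.
Saving = 1865 − 1815 = 50.

50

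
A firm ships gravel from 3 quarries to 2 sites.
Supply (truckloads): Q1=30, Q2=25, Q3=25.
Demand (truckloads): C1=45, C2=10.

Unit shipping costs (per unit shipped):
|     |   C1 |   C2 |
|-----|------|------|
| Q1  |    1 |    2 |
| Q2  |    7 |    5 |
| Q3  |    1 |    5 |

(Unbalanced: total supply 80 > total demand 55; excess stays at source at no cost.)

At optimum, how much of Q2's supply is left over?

Minimum-cost shipments:
  Q1 to C1: 20 × 1 = 20
  Q1 to C2: 10 × 2 = 20
  Q3 to C1: 25 × 1 = 25
Total cost = 65.
Q2 ships 0 of its 25, leaving 25.

25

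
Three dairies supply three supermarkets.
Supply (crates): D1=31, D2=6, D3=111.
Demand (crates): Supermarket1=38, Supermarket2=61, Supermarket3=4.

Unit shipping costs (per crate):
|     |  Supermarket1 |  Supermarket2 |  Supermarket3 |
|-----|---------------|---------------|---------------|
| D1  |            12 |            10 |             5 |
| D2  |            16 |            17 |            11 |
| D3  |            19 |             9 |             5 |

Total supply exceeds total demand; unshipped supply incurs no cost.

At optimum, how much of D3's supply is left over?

45

Minimum-cost shipments:
  D1->Supermarket1: 31 × 12 = 372
  D2->Supermarket1: 6 × 16 = 96
  D3->Supermarket1: 1 × 19 = 19
  D3->Supermarket2: 61 × 9 = 549
  D3->Supermarket3: 4 × 5 = 20
Total cost = 1056.
D3 ships 66 of its 111, leaving 45.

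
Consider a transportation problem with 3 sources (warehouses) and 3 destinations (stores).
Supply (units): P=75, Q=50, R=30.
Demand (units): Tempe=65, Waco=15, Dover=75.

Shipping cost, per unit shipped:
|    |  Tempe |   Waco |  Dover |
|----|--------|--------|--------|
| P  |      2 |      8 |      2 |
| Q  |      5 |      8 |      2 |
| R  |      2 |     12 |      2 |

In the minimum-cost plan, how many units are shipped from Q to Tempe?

Solving gives:
  P to Tempe: 35 × 2 = 70
  P to Waco: 15 × 8 = 120
  P to Dover: 25 × 2 = 50
  Q to Dover: 50 × 2 = 100
  R to Tempe: 30 × 2 = 60
Total cost = 400.
The route Q→Tempe is not used.

0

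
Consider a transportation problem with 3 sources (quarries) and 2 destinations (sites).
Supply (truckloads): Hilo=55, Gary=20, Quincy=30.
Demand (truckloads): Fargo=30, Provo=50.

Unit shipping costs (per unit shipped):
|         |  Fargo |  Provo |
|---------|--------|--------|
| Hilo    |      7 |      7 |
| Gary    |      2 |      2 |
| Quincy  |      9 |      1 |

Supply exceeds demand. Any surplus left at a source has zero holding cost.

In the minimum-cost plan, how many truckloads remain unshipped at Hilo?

25

Minimum-cost shipments:
  Hilo to Fargo: 10 × 7 = 70
  Hilo to Provo: 20 × 7 = 140
  Gary to Fargo: 20 × 2 = 40
  Quincy to Provo: 30 × 1 = 30
Total cost = 280.
Hilo ships 30 of its 55, leaving 25.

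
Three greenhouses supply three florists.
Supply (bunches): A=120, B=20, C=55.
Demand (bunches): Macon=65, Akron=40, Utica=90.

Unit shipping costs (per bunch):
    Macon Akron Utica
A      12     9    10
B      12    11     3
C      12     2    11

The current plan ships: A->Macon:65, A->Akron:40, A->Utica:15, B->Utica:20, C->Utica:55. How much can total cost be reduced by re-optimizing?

335

Current plan cost = 65·12 + 40·9 + 15·10 + 20·3 + 55·11 = 1955.
Optimal plan:
  A–Macon: 50 bunches
  A–Utica: 70 bunches
  B–Utica: 20 bunches
  C–Macon: 15 bunches
  C–Akron: 40 bunches
Optimal cost = 1620.
Saving = 1955 − 1620 = 335.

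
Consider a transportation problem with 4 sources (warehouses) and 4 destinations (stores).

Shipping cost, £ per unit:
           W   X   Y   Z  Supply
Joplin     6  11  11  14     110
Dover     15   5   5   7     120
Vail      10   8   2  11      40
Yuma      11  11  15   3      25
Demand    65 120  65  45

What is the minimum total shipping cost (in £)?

1680

An optimal shipping plan:
  Joplin→W: 65 × £6 = £390
  Joplin→X: 45 × £11 = £495
  Dover→X: 75 × £5 = £375
  Dover→Y: 25 × £5 = £125
  Dover→Z: 20 × £7 = £140
  Vail→Y: 40 × £2 = £80
  Yuma→Z: 25 × £3 = £75
Total = 390 + 495 + 375 + 125 + 140 + 80 + 75 = £1680.
(Supply check: Joplin ships 110; Dover ships 120; Vail ships 40; Yuma ships 25.)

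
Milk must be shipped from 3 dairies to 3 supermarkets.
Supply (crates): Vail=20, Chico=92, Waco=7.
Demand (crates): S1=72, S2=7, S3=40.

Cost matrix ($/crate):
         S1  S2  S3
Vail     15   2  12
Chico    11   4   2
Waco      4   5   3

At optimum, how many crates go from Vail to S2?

7

Solving gives:
  Vail→S1: 13 crates
  Vail→S2: 7 crates
  Chico→S1: 52 crates
  Chico→S3: 40 crates
  Waco→S1: 7 crates
Total cost = $889.
So Vail→S2 carries 7 crates.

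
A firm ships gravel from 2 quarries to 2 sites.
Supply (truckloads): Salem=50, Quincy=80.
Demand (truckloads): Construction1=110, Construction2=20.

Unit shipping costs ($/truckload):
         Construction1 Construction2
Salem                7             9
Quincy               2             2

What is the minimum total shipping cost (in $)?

510

An optimal shipping plan:
  Salem->Construction1: 50 × $7 = $350
  Quincy->Construction1: 60 × $2 = $120
  Quincy->Construction2: 20 × $2 = $40
Total = 350 + 120 + 40 = $510.
(Supply check: Salem ships 50; Quincy ships 80.)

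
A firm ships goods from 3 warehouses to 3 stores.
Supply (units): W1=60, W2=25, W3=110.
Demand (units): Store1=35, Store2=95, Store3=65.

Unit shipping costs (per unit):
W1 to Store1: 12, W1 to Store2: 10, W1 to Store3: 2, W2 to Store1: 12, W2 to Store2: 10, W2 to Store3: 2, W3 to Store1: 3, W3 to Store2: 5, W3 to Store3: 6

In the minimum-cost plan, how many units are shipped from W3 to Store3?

0

The minimum-cost plan:
  W1 to Store2: 20 × 10 = 200
  W1 to Store3: 40 × 2 = 80
  W2 to Store3: 25 × 2 = 50
  W3 to Store1: 35 × 3 = 105
  W3 to Store2: 75 × 5 = 375
Total cost = 810.
The route W3→Store3 is not used.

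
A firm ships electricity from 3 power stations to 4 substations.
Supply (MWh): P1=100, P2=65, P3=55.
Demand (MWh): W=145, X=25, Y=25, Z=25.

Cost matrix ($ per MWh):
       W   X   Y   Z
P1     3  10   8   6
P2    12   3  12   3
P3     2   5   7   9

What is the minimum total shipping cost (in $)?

790

One minimum-cost allocation:
  P1→W: 90 MWh
  P1→Y: 10 MWh
  P2→X: 25 MWh
  P2→Y: 15 MWh
  P2→Z: 25 MWh
  P3→W: 55 MWh
Total cost = $790.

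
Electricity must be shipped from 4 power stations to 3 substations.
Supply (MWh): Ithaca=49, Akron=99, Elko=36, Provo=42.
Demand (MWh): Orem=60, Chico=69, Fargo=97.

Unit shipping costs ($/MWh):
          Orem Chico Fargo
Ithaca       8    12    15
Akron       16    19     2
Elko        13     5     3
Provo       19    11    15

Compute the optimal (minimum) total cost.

1332

A cheapest plan:
  Ithaca–Orem: 49 MWh
  Akron–Orem: 2 MWh
  Akron–Fargo: 97 MWh
  Elko–Orem: 9 MWh
  Elko–Chico: 27 MWh
  Provo–Chico: 42 MWh
Total cost = $1332.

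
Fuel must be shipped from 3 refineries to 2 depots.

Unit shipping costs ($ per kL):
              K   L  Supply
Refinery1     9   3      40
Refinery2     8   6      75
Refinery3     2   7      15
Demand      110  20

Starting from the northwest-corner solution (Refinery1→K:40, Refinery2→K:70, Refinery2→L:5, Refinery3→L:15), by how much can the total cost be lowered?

185

Current plan cost = 40·9 + 70·8 + 5·6 + 15·7 = $1055.
Optimal plan:
  Refinery1–K: 20 × $9 = $180
  Refinery1–L: 20 × $3 = $60
  Refinery2–K: 75 × $8 = $600
  Refinery3–K: 15 × $2 = $30
Optimal cost = $870.
Saving = 1055 − 870 = $185.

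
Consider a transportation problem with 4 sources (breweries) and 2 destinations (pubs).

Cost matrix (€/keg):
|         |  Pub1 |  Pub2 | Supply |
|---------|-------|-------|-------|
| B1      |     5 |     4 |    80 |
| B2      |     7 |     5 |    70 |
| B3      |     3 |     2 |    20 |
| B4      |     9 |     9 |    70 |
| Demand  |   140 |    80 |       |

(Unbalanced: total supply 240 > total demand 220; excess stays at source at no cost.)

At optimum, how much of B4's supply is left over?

20

Minimum-cost shipments:
  B1–Pub1: 70 × €5 = €350
  B1–Pub2: 10 × €4 = €40
  B2–Pub2: 70 × €5 = €350
  B3–Pub1: 20 × €3 = €60
  B4–Pub1: 50 × €9 = €450
Total cost = €1250.
B4 ships 50 of its 70, leaving 20.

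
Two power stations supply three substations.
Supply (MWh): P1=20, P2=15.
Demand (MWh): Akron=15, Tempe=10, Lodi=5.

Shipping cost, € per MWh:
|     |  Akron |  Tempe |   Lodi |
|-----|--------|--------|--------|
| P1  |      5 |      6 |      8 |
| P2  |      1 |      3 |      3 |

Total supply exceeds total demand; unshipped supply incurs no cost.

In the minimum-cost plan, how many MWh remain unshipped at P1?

5

An optimal plan:
  P1 to Akron: 5 × €5 = €25
  P1 to Tempe: 10 × €6 = €60
  P2 to Akron: 10 × €1 = €10
  P2 to Lodi: 5 × €3 = €15
Total cost = €110.
P1 ships 15 of its 20, leaving 5.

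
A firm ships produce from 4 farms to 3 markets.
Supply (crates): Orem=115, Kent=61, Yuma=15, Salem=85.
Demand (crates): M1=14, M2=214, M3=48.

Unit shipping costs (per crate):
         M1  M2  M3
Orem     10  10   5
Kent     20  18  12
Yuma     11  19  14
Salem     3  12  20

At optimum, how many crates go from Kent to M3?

48

Optimal shipments:
  Orem->M2: 115 crates
  Kent->M2: 13 crates
  Kent->M3: 48 crates
  Yuma->M2: 15 crates
  Salem->M1: 14 crates
  Salem->M2: 71 crates
Total cost = 3139.
So Kent→M3 carries 48 crates.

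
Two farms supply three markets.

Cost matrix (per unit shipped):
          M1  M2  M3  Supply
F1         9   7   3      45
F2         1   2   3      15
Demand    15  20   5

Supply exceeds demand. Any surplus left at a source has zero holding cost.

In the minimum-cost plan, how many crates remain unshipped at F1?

20

An optimal plan:
  F1→M2: 20 crates
  F1→M3: 5 crates
  F2→M1: 15 crates
Total cost = 170.
F1 ships 25 of its 45, leaving 20.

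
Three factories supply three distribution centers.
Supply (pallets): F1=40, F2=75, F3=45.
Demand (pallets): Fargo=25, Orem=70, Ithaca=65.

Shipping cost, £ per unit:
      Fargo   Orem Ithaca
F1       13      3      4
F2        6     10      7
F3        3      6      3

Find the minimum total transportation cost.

Optimal allocation:
  F1→Orem: 40 × £3 = £120
  F2→Fargo: 25 × £6 = £150
  F2→Ithaca: 50 × £7 = £350
  F3→Orem: 30 × £6 = £180
  F3→Ithaca: 15 × £3 = £45
Total = 120 + 150 + 350 + 180 + 45 = £845.
(Supply check: F1 ships 40; F2 ships 75; F3 ships 45.)

845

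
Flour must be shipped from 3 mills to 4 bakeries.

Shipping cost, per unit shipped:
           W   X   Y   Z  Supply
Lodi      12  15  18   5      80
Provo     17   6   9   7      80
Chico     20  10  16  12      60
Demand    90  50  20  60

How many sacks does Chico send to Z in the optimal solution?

The minimum-cost plan:
  Lodi–W: 80 × 12 = 960
  Provo–Y: 20 × 9 = 180
  Provo–Z: 60 × 7 = 420
  Chico–W: 10 × 20 = 200
  Chico–X: 50 × 10 = 500
Total cost = 2260.
The route Chico→Z is not used.

0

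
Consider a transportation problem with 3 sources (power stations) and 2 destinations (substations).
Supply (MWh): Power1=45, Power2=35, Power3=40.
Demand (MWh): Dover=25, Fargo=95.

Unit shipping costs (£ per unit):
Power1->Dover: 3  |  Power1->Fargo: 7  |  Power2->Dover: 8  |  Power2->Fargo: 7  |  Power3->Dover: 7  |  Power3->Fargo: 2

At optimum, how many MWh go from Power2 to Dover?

0

The minimum-cost plan:
  Power1→Dover: 25 × £3 = £75
  Power1→Fargo: 20 × £7 = £140
  Power2→Fargo: 35 × £7 = £245
  Power3→Fargo: 40 × £2 = £80
Total cost = £540.
The route Power2→Dover is not used.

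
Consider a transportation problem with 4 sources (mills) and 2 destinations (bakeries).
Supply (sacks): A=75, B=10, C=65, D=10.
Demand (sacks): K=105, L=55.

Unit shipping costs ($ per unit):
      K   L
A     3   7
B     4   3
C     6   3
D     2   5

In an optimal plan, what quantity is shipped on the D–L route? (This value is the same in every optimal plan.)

Optimal shipments:
  A→K: 75 × $3 = $225
  B→K: 10 × $4 = $40
  C→K: 10 × $6 = $60
  C→L: 55 × $3 = $165
  D→K: 10 × $2 = $20
Total cost = $510.
The route D→L is not used.

0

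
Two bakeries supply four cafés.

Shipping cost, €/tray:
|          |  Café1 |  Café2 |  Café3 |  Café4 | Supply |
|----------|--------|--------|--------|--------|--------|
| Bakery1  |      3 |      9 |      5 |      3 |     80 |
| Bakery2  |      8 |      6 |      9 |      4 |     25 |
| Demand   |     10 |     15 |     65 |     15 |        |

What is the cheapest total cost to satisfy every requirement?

One minimum-cost allocation:
  Bakery1 to Café1: 10 trays
  Bakery1 to Café3: 65 trays
  Bakery1 to Café4: 5 trays
  Bakery2 to Café2: 15 trays
  Bakery2 to Café4: 10 trays
Total cost = €500.
(Supply check: Bakery1 ships 80; Bakery2 ships 25.)

500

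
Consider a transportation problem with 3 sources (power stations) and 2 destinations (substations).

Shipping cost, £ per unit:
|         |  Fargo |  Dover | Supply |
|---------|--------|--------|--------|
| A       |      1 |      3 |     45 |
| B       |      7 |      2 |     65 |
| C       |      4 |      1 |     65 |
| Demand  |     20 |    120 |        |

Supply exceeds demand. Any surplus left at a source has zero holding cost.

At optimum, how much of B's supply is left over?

10

Minimum-cost shipments:
  A to Fargo: 20 × £1 = £20
  B to Dover: 55 × £2 = £110
  C to Dover: 65 × £1 = £65
Total cost = £195.
B ships 55 of its 65, leaving 10.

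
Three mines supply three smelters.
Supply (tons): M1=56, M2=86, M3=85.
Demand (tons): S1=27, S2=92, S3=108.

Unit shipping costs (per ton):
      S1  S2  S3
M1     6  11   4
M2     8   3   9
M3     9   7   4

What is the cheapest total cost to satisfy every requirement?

894

A cheapest plan:
  M1 to S1: 27 tons
  M1 to S3: 29 tons
  M2 to S2: 86 tons
  M3 to S2: 6 tons
  M3 to S3: 79 tons
Total cost = 894.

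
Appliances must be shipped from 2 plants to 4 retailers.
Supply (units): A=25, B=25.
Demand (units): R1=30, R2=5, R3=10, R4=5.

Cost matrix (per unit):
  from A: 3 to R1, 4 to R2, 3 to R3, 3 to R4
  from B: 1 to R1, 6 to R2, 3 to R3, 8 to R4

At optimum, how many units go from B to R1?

Optimal shipments:
  A to R1: 5 × 3 = 15
  A to R2: 5 × 4 = 20
  A to R3: 10 × 3 = 30
  A to R4: 5 × 3 = 15
  B to R1: 25 × 1 = 25
Total cost = 105.
So B→R1 carries 25 units.

25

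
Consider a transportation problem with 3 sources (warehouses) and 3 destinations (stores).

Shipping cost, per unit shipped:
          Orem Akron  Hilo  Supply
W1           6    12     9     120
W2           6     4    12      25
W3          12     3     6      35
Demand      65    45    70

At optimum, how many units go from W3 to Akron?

Optimal shipments:
  W1–Orem: 65 × 6 = 390
  W1–Hilo: 55 × 9 = 495
  W2–Akron: 25 × 4 = 100
  W3–Akron: 20 × 3 = 60
  W3–Hilo: 15 × 6 = 90
Total cost = 1135.
So W3→Akron carries 20 units.

20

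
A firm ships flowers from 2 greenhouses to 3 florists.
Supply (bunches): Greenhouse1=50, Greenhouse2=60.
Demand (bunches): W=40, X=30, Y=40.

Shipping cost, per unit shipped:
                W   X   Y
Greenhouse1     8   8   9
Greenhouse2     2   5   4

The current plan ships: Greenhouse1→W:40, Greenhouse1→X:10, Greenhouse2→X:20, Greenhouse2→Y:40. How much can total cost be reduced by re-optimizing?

80

Current plan cost = 40·8 + 10·8 + 20·5 + 40·4 = 660.
Optimal plan:
  Greenhouse1–X: 30 × 8 = 240
  Greenhouse1–Y: 20 × 9 = 180
  Greenhouse2–W: 40 × 2 = 80
  Greenhouse2–Y: 20 × 4 = 80
Optimal cost = 580.
Saving = 660 − 580 = 80.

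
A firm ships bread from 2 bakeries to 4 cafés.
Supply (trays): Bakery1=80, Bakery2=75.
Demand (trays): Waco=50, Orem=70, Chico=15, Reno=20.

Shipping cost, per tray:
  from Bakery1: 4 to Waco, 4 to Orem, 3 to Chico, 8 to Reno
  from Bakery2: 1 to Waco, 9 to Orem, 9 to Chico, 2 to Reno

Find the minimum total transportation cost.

440

An optimal shipping plan:
  Bakery1 to Orem: 65 × 4 = 260
  Bakery1 to Chico: 15 × 3 = 45
  Bakery2 to Waco: 50 × 1 = 50
  Bakery2 to Orem: 5 × 9 = 45
  Bakery2 to Reno: 20 × 2 = 40
Total = 260 + 45 + 50 + 45 + 40 = 440.
(Supply check: Bakery1 ships 80; Bakery2 ships 75.)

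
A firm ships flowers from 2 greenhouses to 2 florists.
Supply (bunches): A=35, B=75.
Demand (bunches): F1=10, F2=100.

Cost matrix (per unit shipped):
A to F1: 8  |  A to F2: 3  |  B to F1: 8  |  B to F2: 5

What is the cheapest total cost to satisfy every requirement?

510

An optimal shipping plan:
  A->F2: 35 × 3 = 105
  B->F1: 10 × 8 = 80
  B->F2: 65 × 5 = 325
Total = 105 + 80 + 325 = 510.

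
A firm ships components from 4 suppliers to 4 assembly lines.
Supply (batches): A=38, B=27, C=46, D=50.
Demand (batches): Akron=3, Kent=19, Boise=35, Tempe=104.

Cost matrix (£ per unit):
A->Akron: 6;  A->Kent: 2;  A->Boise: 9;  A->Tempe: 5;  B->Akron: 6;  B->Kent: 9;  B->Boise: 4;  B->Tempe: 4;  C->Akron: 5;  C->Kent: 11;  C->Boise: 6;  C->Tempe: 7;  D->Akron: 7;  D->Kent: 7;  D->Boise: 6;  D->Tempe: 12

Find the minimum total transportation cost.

A cheapest plan:
  A–Kent: 7 × £2 = £14
  A–Tempe: 31 × £5 = £155
  B–Tempe: 27 × £4 = £108
  C–Tempe: 46 × £7 = £322
  D–Akron: 3 × £7 = £21
  D–Kent: 12 × £7 = £84
  D–Boise: 35 × £6 = £210
Total = 14 + 155 + 108 + 322 + 21 + 84 + 210 = £914.

914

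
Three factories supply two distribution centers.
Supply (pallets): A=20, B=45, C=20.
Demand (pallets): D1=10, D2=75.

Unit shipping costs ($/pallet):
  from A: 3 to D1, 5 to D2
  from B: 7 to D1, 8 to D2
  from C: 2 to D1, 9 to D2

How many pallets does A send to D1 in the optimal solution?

Optimal shipments:
  A->D2: 20 × $5 = $100
  B->D2: 45 × $8 = $360
  C->D1: 10 × $2 = $20
  C->D2: 10 × $9 = $90
Total cost = $570.
The route A→D1 is not used.

0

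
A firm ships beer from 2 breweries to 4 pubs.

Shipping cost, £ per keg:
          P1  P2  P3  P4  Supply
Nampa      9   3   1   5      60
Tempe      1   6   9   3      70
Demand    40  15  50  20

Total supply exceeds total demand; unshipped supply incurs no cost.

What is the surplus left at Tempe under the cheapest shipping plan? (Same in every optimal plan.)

5

Minimum-cost shipments:
  Nampa→P2: 10 × £3 = £30
  Nampa→P3: 50 × £1 = £50
  Tempe→P1: 40 × £1 = £40
  Tempe→P2: 5 × £6 = £30
  Tempe→P4: 20 × £3 = £60
Total cost = £210.
Tempe ships 65 of its 70, leaving 5.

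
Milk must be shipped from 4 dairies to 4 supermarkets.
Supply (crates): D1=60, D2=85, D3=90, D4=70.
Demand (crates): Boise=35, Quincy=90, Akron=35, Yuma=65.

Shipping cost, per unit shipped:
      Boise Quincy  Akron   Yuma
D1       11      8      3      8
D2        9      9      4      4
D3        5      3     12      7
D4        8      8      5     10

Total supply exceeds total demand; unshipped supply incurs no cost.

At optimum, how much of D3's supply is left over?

0

Minimum-cost shipments:
  D1→Akron: 35 crates
  D2→Yuma: 65 crates
  D3→Quincy: 90 crates
  D4→Boise: 35 crates
Total cost = 915.
D3 ships 90 of its 90, leaving 0.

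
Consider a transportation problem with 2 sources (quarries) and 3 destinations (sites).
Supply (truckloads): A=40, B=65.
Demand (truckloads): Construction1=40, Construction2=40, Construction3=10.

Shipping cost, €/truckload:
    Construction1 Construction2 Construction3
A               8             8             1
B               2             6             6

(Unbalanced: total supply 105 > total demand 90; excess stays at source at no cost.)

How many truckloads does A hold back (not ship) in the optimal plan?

Minimum-cost shipments:
  A–Construction2: 15 × €8 = €120
  A–Construction3: 10 × €1 = €10
  B–Construction1: 40 × €2 = €80
  B–Construction2: 25 × €6 = €150
Total cost = €360.
A ships 25 of its 40, leaving 15.

15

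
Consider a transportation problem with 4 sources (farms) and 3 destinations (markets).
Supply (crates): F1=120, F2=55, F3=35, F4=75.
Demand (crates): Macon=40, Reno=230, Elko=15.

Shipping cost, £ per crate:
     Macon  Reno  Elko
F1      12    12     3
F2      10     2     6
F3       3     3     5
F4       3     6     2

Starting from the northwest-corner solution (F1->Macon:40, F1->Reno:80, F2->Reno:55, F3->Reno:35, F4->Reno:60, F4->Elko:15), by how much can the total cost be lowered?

195

Current plan cost = 40·12 + 80·12 + 55·2 + 35·3 + 60·6 + 15·2 = £2045.
Optimal plan:
  F1 to Reno: 105 × £12 = £1260
  F1 to Elko: 15 × £3 = £45
  F2 to Reno: 55 × £2 = £110
  F3 to Reno: 35 × £3 = £105
  F4 to Macon: 40 × £3 = £120
  F4 to Reno: 35 × £6 = £210
Optimal cost = £1850.
Saving = 2045 − 1850 = £195.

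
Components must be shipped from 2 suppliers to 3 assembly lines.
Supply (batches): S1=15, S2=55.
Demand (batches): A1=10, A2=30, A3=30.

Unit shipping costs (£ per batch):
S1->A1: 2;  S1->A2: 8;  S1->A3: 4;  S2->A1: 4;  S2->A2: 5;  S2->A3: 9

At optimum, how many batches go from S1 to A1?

Solving gives:
  S1→A3: 15 × £4 = £60
  S2→A1: 10 × £4 = £40
  S2→A2: 30 × £5 = £150
  S2→A3: 15 × £9 = £135
Total cost = £385.
The route S1→A1 is not used.

0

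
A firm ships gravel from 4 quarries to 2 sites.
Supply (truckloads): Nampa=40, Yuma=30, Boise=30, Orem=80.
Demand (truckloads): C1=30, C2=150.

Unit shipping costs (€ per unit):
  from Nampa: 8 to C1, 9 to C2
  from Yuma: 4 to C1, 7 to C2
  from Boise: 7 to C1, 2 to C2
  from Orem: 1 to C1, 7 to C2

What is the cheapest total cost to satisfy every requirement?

Optimal allocation:
  Nampa–C2: 40 truckloads
  Yuma–C2: 30 truckloads
  Boise–C2: 30 truckloads
  Orem–C1: 30 truckloads
  Orem–C2: 50 truckloads
Total cost = €1010.

1010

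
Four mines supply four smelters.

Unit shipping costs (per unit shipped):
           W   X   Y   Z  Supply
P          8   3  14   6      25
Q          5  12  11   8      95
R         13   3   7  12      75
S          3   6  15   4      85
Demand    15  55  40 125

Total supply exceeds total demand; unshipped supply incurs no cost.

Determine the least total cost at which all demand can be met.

1170

One minimum-cost allocation:
  P→X: 20 × 3 = 60
  P→Z: 5 × 6 = 30
  Q→W: 15 × 5 = 75
  Q→Z: 35 × 8 = 280
  R→X: 35 × 3 = 105
  R→Y: 40 × 7 = 280
  S→Z: 85 × 4 = 340
Total = 60 + 30 + 75 + 280 + 105 + 280 + 340 = 1170.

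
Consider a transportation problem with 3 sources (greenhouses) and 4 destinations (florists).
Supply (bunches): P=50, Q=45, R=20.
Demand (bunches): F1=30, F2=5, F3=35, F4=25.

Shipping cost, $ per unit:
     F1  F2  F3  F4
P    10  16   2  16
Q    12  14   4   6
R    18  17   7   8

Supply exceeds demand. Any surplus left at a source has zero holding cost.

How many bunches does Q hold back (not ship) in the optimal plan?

0

Minimum-cost shipments:
  P–F1: 15 × $10 = $150
  P–F3: 35 × $2 = $70
  Q–F1: 15 × $12 = $180
  Q–F2: 5 × $14 = $70
  Q–F4: 25 × $6 = $150
Total cost = $620.
Q ships 45 of its 45, leaving 0.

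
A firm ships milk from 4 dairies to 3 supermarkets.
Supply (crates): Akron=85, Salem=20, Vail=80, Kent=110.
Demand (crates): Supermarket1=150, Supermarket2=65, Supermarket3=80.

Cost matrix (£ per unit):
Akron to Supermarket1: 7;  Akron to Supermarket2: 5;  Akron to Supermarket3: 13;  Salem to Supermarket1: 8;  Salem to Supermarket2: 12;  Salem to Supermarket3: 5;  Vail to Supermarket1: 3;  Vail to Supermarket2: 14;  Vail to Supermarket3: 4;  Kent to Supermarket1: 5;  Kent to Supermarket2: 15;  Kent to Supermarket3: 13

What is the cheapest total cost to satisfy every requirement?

1415

A cheapest plan:
  Akron–Supermarket1: 20 × £7 = £140
  Akron–Supermarket2: 65 × £5 = £325
  Salem–Supermarket3: 20 × £5 = £100
  Vail–Supermarket1: 20 × £3 = £60
  Vail–Supermarket3: 60 × £4 = £240
  Kent–Supermarket1: 110 × £5 = £550
Total = 140 + 325 + 100 + 60 + 240 + 550 = £1415.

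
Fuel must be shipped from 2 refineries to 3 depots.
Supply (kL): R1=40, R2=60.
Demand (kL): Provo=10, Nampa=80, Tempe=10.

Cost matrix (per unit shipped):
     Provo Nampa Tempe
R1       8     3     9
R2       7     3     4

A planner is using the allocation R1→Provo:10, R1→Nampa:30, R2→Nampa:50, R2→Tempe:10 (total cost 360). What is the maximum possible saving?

10

Current plan cost = 10·8 + 30·3 + 50·3 + 10·4 = 360.
Optimal plan:
  R1→Nampa: 40 × 3 = 120
  R2→Provo: 10 × 7 = 70
  R2→Nampa: 40 × 3 = 120
  R2→Tempe: 10 × 4 = 40
Optimal cost = 350.
Saving = 360 − 350 = 10.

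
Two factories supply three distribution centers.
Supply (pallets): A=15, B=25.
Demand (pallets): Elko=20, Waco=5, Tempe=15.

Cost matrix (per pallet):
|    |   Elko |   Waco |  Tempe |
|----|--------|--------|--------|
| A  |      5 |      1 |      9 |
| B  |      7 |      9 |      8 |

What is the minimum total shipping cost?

Optimal allocation:
  A→Elko: 10 × 5 = 50
  A→Waco: 5 × 1 = 5
  B→Elko: 10 × 7 = 70
  B→Tempe: 15 × 8 = 120
Total = 50 + 5 + 70 + 120 = 245.

245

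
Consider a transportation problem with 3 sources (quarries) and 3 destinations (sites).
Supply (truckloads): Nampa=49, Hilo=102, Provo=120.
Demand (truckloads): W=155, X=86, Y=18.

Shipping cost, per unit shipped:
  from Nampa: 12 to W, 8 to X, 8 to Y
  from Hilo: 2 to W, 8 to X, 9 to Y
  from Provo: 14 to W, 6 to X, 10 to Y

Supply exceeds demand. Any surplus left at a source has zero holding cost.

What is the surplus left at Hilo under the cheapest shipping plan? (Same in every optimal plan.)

Minimum-cost shipments:
  Nampa→W: 31 × 12 = 372
  Nampa→Y: 18 × 8 = 144
  Hilo→W: 102 × 2 = 204
  Provo→W: 22 × 14 = 308
  Provo→X: 86 × 6 = 516
Total cost = 1544.
Hilo ships 102 of its 102, leaving 0.

0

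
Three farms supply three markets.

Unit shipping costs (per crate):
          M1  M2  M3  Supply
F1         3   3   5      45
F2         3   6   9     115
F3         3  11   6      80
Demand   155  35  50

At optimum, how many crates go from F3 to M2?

The minimum-cost plan:
  F1->M2: 35 × 3 = 105
  F1->M3: 10 × 5 = 50
  F2->M1: 115 × 3 = 345
  F3->M1: 40 × 3 = 120
  F3->M3: 40 × 6 = 240
Total cost = 860.
The route F3→M2 is not used.

0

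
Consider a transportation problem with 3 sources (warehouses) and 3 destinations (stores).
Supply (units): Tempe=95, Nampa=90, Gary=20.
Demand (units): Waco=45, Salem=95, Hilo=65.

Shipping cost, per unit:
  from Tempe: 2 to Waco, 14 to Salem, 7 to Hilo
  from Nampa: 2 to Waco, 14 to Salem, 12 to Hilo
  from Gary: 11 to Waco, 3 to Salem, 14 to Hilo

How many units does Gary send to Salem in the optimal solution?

20

Solving gives:
  Tempe–Salem: 30 × 14 = 420
  Tempe–Hilo: 65 × 7 = 455
  Nampa–Waco: 45 × 2 = 90
  Nampa–Salem: 45 × 14 = 630
  Gary–Salem: 20 × 3 = 60
Total cost = 1655.
So Gary→Salem carries 20 units.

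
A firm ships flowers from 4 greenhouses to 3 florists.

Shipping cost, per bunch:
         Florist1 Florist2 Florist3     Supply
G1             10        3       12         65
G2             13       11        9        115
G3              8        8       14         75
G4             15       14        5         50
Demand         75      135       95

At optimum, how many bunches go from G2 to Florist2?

Solving gives:
  G1–Florist2: 65 × 3 = 195
  G2–Florist2: 70 × 11 = 770
  G2–Florist3: 45 × 9 = 405
  G3–Florist1: 75 × 8 = 600
  G4–Florist3: 50 × 5 = 250
Total cost = 2220.
So G2→Florist2 carries 70 bunches.

70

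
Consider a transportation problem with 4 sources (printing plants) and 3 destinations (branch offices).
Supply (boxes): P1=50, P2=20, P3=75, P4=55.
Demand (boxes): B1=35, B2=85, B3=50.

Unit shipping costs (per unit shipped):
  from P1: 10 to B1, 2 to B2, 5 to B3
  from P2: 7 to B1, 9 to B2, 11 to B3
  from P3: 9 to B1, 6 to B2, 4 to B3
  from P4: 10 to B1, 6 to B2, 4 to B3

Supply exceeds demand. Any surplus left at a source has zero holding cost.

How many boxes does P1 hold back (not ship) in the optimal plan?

An optimal plan:
  P1 to B2: 50 × 2 = 100
  P2 to B1: 20 × 7 = 140
  P3 to B1: 15 × 9 = 135
  P3 to B2: 10 × 6 = 60
  P3 to B3: 50 × 4 = 200
  P4 to B2: 25 × 6 = 150
Total cost = 785.
P1 ships 50 of its 50, leaving 0.

0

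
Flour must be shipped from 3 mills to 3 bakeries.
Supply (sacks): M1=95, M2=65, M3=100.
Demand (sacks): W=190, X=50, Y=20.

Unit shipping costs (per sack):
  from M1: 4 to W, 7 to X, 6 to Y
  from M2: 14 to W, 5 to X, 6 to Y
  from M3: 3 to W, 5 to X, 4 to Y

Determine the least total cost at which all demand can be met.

A cheapest plan:
  M1->W: 95 × 4 = 380
  M2->X: 50 × 5 = 250
  M2->Y: 15 × 6 = 90
  M3->W: 95 × 3 = 285
  M3->Y: 5 × 4 = 20
Total = 380 + 250 + 90 + 285 + 20 = 1025.

1025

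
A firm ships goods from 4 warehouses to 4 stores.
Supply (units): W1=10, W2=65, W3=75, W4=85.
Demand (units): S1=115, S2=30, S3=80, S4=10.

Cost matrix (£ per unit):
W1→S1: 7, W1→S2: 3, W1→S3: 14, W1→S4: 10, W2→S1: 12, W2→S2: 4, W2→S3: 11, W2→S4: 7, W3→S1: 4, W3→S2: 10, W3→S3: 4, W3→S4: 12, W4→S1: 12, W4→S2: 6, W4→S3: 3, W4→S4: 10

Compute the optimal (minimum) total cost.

1160

Optimal allocation:
  W1–S1: 10 × £7 = £70
  W2–S1: 25 × £12 = £300
  W2–S2: 30 × £4 = £120
  W2–S4: 10 × £7 = £70
  W3–S1: 75 × £4 = £300
  W4–S1: 5 × £12 = £60
  W4–S3: 80 × £3 = £240
Total = 70 + 300 + 120 + 70 + 300 + 60 + 240 = £1160.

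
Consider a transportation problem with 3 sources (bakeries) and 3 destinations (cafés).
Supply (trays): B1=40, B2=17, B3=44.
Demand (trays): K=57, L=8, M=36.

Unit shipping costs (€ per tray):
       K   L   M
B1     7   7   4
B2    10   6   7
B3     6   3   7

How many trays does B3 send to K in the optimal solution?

The minimum-cost plan:
  B1->K: 4 trays
  B1->M: 36 trays
  B2->K: 9 trays
  B2->L: 8 trays
  B3->K: 44 trays
Total cost = €574.
So B3→K carries 44 trays.

44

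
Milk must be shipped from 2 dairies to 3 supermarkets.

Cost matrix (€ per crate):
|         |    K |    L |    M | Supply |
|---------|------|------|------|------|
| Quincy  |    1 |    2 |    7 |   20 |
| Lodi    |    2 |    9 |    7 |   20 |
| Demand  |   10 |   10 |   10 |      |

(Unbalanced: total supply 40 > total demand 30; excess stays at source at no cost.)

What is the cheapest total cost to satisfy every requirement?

100

An optimal shipping plan:
  Quincy to K: 10 × €1 = €10
  Quincy to L: 10 × €2 = €20
  Lodi to M: 10 × €7 = €70
Total = 10 + 20 + 70 = €100.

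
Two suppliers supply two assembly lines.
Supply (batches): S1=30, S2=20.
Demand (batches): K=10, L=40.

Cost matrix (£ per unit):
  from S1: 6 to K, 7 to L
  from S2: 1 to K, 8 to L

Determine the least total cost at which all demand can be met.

300

One minimum-cost allocation:
  S1 to L: 30 batches
  S2 to K: 10 batches
  S2 to L: 10 batches
Total cost = £300.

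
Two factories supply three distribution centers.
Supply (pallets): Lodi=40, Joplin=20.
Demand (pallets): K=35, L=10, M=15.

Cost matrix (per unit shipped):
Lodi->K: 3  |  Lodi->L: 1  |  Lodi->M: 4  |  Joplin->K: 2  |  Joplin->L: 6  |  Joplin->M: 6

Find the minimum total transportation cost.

155

A cheapest plan:
  Lodi->K: 15 × 3 = 45
  Lodi->L: 10 × 1 = 10
  Lodi->M: 15 × 4 = 60
  Joplin->K: 20 × 2 = 40
Total = 45 + 10 + 60 + 40 = 155.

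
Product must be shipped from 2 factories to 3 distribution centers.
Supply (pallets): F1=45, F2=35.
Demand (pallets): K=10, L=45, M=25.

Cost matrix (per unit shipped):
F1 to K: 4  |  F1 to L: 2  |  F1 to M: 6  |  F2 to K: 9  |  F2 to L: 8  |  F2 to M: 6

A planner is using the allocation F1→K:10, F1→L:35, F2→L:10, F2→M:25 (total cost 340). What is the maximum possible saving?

10

Current plan cost = 10·4 + 35·2 + 10·8 + 25·6 = 340.
Optimal plan:
  F1->L: 45 × 2 = 90
  F2->K: 10 × 9 = 90
  F2->M: 25 × 6 = 150
Optimal cost = 330.
Saving = 340 − 330 = 10.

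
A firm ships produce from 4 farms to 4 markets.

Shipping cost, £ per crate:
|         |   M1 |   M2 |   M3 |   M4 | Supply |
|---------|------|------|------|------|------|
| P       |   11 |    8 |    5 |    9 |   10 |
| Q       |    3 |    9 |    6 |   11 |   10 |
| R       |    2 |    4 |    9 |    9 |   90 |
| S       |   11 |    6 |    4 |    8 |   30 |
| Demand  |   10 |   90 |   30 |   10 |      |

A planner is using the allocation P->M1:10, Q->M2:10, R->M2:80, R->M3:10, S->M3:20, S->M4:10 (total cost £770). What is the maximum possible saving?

Current plan cost = 10·11 + 10·9 + 80·4 + 10·9 + 20·4 + 10·8 = £770.
Optimal plan:
  P to M4: 10 × £9 = £90
  Q to M1: 10 × £3 = £30
  R to M2: 90 × £4 = £360
  S to M3: 30 × £4 = £120
Optimal cost = £600.
Saving = 770 − 600 = £170.

170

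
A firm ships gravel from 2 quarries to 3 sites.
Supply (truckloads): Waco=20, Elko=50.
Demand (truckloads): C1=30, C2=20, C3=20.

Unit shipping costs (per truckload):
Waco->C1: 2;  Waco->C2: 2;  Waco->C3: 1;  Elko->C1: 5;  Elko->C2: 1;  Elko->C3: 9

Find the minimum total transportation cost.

An optimal shipping plan:
  Waco->C3: 20 × 1 = 20
  Elko->C1: 30 × 5 = 150
  Elko->C2: 20 × 1 = 20
Total = 20 + 150 + 20 = 190.
(Supply check: Waco ships 20; Elko ships 50.)

190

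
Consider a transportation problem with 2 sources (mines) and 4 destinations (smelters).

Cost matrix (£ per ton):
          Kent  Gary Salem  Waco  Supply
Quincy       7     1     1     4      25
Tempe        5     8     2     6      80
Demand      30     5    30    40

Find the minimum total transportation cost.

415

A cheapest plan:
  Quincy->Gary: 5 × £1 = £5
  Quincy->Waco: 20 × £4 = £80
  Tempe->Kent: 30 × £5 = £150
  Tempe->Salem: 30 × £2 = £60
  Tempe->Waco: 20 × £6 = £120
Total = 5 + 80 + 150 + 60 + 120 = £415.
(Supply check: Quincy ships 25; Tempe ships 80.)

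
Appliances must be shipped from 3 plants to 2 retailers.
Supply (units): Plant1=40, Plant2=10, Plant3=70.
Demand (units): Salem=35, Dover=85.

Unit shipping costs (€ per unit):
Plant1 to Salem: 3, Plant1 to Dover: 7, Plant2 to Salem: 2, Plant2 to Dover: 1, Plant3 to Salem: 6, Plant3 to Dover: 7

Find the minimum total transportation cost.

640

An optimal shipping plan:
  Plant1->Salem: 35 × €3 = €105
  Plant1->Dover: 5 × €7 = €35
  Plant2->Dover: 10 × €1 = €10
  Plant3->Dover: 70 × €7 = €490
Total = 105 + 35 + 10 + 490 = €640.
(Supply check: Plant1 ships 40; Plant2 ships 10; Plant3 ships 70.)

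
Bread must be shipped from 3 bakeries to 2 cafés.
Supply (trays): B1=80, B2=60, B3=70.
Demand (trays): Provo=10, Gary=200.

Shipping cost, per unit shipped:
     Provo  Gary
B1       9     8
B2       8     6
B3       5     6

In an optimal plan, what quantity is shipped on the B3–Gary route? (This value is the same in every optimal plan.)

The minimum-cost plan:
  B1→Gary: 80 × 8 = 640
  B2→Gary: 60 × 6 = 360
  B3→Provo: 10 × 5 = 50
  B3→Gary: 60 × 6 = 360
Total cost = 1410.
So B3→Gary carries 60 trays.

60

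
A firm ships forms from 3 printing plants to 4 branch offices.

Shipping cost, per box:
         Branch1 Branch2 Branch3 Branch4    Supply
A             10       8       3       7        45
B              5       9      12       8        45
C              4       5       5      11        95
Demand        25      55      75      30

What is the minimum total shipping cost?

915

Optimal allocation:
  A to Branch3: 45 boxes
  B to Branch1: 15 boxes
  B to Branch4: 30 boxes
  C to Branch1: 10 boxes
  C to Branch2: 55 boxes
  C to Branch3: 30 boxes
Total cost = 915.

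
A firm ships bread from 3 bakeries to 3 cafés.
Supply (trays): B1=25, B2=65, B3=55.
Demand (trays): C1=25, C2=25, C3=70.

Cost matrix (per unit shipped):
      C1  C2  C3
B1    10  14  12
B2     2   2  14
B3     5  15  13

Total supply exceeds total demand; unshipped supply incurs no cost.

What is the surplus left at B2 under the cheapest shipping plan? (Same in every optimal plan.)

An optimal plan:
  B1→C3: 25 trays
  B2→C1: 25 trays
  B2→C2: 25 trays
  B3→C3: 45 trays
Total cost = 985.
B2 ships 50 of its 65, leaving 15.

15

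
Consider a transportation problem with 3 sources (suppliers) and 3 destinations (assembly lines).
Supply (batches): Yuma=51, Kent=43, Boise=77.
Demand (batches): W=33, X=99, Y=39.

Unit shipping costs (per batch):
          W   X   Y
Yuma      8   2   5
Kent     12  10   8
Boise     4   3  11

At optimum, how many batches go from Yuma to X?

51

Solving gives:
  Yuma->X: 51 × 2 = 102
  Kent->X: 4 × 10 = 40
  Kent->Y: 39 × 8 = 312
  Boise->W: 33 × 4 = 132
  Boise->X: 44 × 3 = 132
Total cost = 718.
So Yuma→X carries 51 batches.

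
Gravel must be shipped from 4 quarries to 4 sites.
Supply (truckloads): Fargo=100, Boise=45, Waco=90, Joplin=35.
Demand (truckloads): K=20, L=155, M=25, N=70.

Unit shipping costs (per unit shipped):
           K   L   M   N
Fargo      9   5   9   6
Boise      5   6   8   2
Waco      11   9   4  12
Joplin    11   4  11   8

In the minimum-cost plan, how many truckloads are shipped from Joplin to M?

0

The minimum-cost plan:
  Fargo→L: 75 × 5 = 375
  Fargo→N: 25 × 6 = 150
  Boise→N: 45 × 2 = 90
  Waco→K: 20 × 11 = 220
  Waco→L: 45 × 9 = 405
  Waco→M: 25 × 4 = 100
  Joplin→L: 35 × 4 = 140
Total cost = 1480.
The route Joplin→M is not used.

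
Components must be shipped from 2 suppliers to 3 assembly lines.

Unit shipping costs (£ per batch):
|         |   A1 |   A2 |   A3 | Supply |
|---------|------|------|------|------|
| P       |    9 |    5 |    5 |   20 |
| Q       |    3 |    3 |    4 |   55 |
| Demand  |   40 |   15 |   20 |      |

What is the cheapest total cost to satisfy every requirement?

265

A cheapest plan:
  P->A3: 20 × £5 = £100
  Q->A1: 40 × £3 = £120
  Q->A2: 15 × £3 = £45
Total = 100 + 120 + 45 = £265.
(Supply check: P ships 20; Q ships 55.)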